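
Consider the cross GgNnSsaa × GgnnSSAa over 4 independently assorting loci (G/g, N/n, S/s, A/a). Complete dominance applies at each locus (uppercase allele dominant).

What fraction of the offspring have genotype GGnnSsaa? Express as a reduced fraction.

P(GGnnSsaa) = 1/32

GgNnSsaa gametes: GNSa×2, GNsa×2, GnSa×2, Gnsa×2, gNSa×2, gNsa×2, gnSa×2, gnsa×2
GgnnSSAa gametes: GnSA×4, GnSa×4, gnSA×4, gnSa×4
GgNnSsaa×GgnnSSAa grid (16·16=256): GGNnSSAa=8 GGNnSSaa=8 GGNnSsAa=8 GGNnSsaa=8 GGnnSSAa=8 GGnnSSaa=8 GGnnSsAa=8 GGnnSsaa=8 GgNnSSAa=16 GgNnSSaa=16 GgNnSsAa=16 GgNnSsaa=16 GgnnSSAa=16 GgnnSSaa=16 GgnnSsAa=16 GgnnSsaa=16 ggNnSSAa=8 ggNnSSaa=8 ggNnSsAa=8 ggNnSsaa=8 ggnnSSAa=8 ggnnSSaa=8 ggnnSsAa=8 ggnnSsaa=8
GGnnSsaa hits 8/256; gcd=8; 8÷8/256÷8 = 1/32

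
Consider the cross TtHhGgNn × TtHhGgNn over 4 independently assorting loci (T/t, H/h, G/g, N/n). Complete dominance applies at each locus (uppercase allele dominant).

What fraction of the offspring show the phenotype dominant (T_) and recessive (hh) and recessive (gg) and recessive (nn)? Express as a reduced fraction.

P(T_ hh gg nn) = 3/256

TtHhGgNn gametes: THGN×1, THGn×1, THgN×1, THgn×1, ThGN×1, ThGn×1, ThgN×1, Thgn×1, tHGN×1, tHGn×1, tHgN×1, tHgn×1, thGN×1, thGn×1, thgN×1, thgn×1
TtHhGgNn gametes: THGN×1, THGn×1, THgN×1, THgn×1, ThGN×1, ThGn×1, ThgN×1, Thgn×1, tHGN×1, tHGn×1, tHgN×1, tHgn×1, thGN×1, thGn×1, thgN×1, thgn×1
TtHhGgNn×TtHhGgNn grid (16·16=256): TTHHGGNN=1 TTHHGGNn=2 TTHHGGnn=1 TTHHGgNN=2 TTHHGgNn=4 TTHHGgnn=2 TTHHggNN=1 TTHHggNn=2 TTHHggnn=1 TTHhGGNN=2 TTHhGGNn=4 TTHhGGnn=2 TTHhGgNN=4 TTHhGgNn=8 TTHhGgnn=4 TTHhggNN=2 TTHhggNn=4 TTHhggnn=2 TThhGGNN=1 TThhGGNn=2 TThhGGnn=1 TThhGgNN=2 TThhGgNn=4 TThhGgnn=2 TThhggNN=1 TThhggNn=2 TThhggnn=1 TtHHGGNN=2 TtHHGGNn=4 TtHHGGnn=2 TtHHGgNN=4 TtHHGgNn=8 TtHHGgnn=4 TtHHggNN=2 TtHHggNn=4 TtHHggnn=2 TtHhGGNN=4 TtHhGGNn=8 TtHhGGnn=4 TtHhGgNN=8 TtHhGgNn=16 TtHhGgnn=8 TtHhggNN=4 TtHhggNn=8 TtHhggnn=4 TthhGGNN=2 TthhGGNn=4 TthhGGnn=2 TthhGgNN=4 TthhGgNn=8 TthhGgnn=4 TthhggNN=2 TthhggNn=4 Tthhggnn=2 ttHHGGNN=1 ttHHGGNn=2 ttHHGGnn=1 ttHHGgNN=2 ttHHGgNn=4 ttHHGgnn=2 ttHHggNN=1 ttHHggNn=2 ttHHggnn=1 ttHhGGNN=2 ttHhGGNn=4 ttHhGGnn=2 ttHhGgNN=4 ttHhGgNn=8 ttHhGgnn=4 ttHhggNN=2 ttHhggNn=4 ttHhggnn=2 tthhGGNN=1 tthhGGNn=2 tthhGGnn=1 tthhGgNN=2 tthhGgNn=4 tthhGgnn=2 tthhggNN=1 tthhggNn=2 tthhggnn=1
T_ hh gg nn hits 3/256; gcd=1; 3÷1/256÷1 = 3/256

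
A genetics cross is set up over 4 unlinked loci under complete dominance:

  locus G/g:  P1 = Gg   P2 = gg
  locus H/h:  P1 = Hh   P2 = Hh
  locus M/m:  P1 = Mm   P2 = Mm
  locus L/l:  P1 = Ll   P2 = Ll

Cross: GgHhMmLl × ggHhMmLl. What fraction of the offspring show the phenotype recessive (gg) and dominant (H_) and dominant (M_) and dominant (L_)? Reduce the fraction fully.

GgHhMmLl gametes: GHML×1, GHMl×1, GHmL×1, GHml×1, GhML×1, GhMl×1, GhmL×1, Ghml×1, gHML×1, gHMl×1, gHmL×1, gHml×1, ghML×1, ghMl×1, ghmL×1, ghml×1
ggHhMmLl gametes: gHML×2, gHMl×2, gHmL×2, gHml×2, ghML×2, ghMl×2, ghmL×2, ghml×2
GgHhMmLl×ggHhMmLl grid (16·16=256): GgHHMMLL=2 GgHHMMLl=4 GgHHMMll=2 GgHHMmLL=4 GgHHMmLl=8 GgHHMmll=4 GgHHmmLL=2 GgHHmmLl=4 GgHHmmll=2 GgHhMMLL=4 GgHhMMLl=8 GgHhMMll=4 GgHhMmLL=8 GgHhMmLl=16 GgHhMmll=8 GgHhmmLL=4 GgHhmmLl=8 GgHhmmll=4 GghhMMLL=2 GghhMMLl=4 GghhMMll=2 GghhMmLL=4 GghhMmLl=8 GghhMmll=4 GghhmmLL=2 GghhmmLl=4 Gghhmmll=2 ggHHMMLL=2 ggHHMMLl=4 ggHHMMll=2 ggHHMmLL=4 ggHHMmLl=8 ggHHMmll=4 ggHHmmLL=2 ggHHmmLl=4 ggHHmmll=2 ggHhMMLL=4 ggHhMMLl=8 ggHhMMll=4 ggHhMmLL=8 ggHhMmLl=16 ggHhMmll=8 ggHhmmLL=4 ggHhmmLl=8 ggHhmmll=4 gghhMMLL=2 gghhMMLl=4 gghhMMll=2 gghhMmLL=4 gghhMmLl=8 gghhMmll=4 gghhmmLL=2 gghhmmLl=4 gghhmmll=2
gg H_ M_ L_ hits 54/256; gcd=2; 54÷2/256÷2 = 27/128

P(gg H_ M_ L_) = 27/128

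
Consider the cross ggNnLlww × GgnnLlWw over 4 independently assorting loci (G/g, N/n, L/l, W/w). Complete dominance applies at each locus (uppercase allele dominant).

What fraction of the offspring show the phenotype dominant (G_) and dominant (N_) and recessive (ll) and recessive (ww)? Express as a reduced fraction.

P(G_ N_ ll ww) = 1/32

ggNnLlww gametes: gNLw×4, gNlw×4, gnLw×4, gnlw×4
GgnnLlWw gametes: GnLW×2, GnLw×2, GnlW×2, Gnlw×2, gnLW×2, gnLw×2, gnlW×2, gnlw×2
ggNnLlww×GgnnLlWw grid (16·16=256): GgNnLLWw=8 GgNnLLww=8 GgNnLlWw=16 GgNnLlww=16 GgNnllWw=8 GgNnllww=8 GgnnLLWw=8 GgnnLLww=8 GgnnLlWw=16 GgnnLlww=16 GgnnllWw=8 Ggnnllww=8 ggNnLLWw=8 ggNnLLww=8 ggNnLlWw=16 ggNnLlww=16 ggNnllWw=8 ggNnllww=8 ggnnLLWw=8 ggnnLLww=8 ggnnLlWw=16 ggnnLlww=16 ggnnllWw=8 ggnnllww=8
G_ N_ ll ww hits 8/256; gcd=8; 8÷8/256÷8 = 1/32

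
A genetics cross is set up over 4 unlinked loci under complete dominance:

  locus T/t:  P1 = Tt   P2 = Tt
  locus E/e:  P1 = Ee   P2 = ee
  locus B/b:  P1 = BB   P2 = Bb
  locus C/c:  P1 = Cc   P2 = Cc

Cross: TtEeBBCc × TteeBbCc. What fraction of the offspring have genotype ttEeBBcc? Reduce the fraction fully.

P(ttEeBBcc) = 1/64

TtEeBBCc gametes: TEBC×2, TEBc×2, TeBC×2, TeBc×2, tEBC×2, tEBc×2, teBC×2, teBc×2
TteeBbCc gametes: TeBC×2, TeBc×2, TebC×2, Tebc×2, teBC×2, teBc×2, tebC×2, tebc×2
TtEeBBCc×TteeBbCc grid (16·16=256): TTEeBBCC=4 TTEeBBCc=8 TTEeBBcc=4 TTEeBbCC=4 TTEeBbCc=8 TTEeBbcc=4 TTeeBBCC=4 TTeeBBCc=8 TTeeBBcc=4 TTeeBbCC=4 TTeeBbCc=8 TTeeBbcc=4 TtEeBBCC=8 TtEeBBCc=16 TtEeBBcc=8 TtEeBbCC=8 TtEeBbCc=16 TtEeBbcc=8 TteeBBCC=8 TteeBBCc=16 TteeBBcc=8 TteeBbCC=8 TteeBbCc=16 TteeBbcc=8 ttEeBBCC=4 ttEeBBCc=8 ttEeBBcc=4 ttEeBbCC=4 ttEeBbCc=8 ttEeBbcc=4 tteeBBCC=4 tteeBBCc=8 tteeBBcc=4 tteeBbCC=4 tteeBbCc=8 tteeBbcc=4
ttEeBBcc hits 4/256; gcd=4; 4÷4/256÷4 = 1/64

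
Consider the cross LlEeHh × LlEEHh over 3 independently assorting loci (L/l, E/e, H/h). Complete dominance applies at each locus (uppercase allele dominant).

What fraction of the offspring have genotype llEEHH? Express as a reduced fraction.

P(llEEHH) = 1/32

LlEeHh gametes: LEH×1, LEh×1, LeH×1, Leh×1, lEH×1, lEh×1, leH×1, leh×1
LlEEHh gametes: LEH×2, LEh×2, lEH×2, lEh×2
LlEeHh×LlEEHh grid (8·8=64): LLEEHH=2 LLEEHh=4 LLEEhh=2 LLEeHH=2 LLEeHh=4 LLEehh=2 LlEEHH=4 LlEEHh=8 LlEEhh=4 LlEeHH=4 LlEeHh=8 LlEehh=4 llEEHH=2 llEEHh=4 llEEhh=2 llEeHH=2 llEeHh=4 llEehh=2
llEEHH hits 2/64; gcd=2; 2÷2/64÷2 = 1/32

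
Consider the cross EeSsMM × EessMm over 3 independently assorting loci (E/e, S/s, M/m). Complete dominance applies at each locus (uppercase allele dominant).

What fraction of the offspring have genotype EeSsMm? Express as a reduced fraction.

EeSsMM gametes: ESM×2, EsM×2, eSM×2, esM×2
EessMm gametes: EsM×2, Esm×2, esM×2, esm×2
EeSsMM×EessMm grid (8·8=64): EESsMM=4 EESsMm=4 EEssMM=4 EEssMm=4 EeSsMM=8 EeSsMm=8 EessMM=8 EessMm=8 eeSsMM=4 eeSsMm=4 eessMM=4 eessMm=4
EeSsMm hits 8/64; gcd=8; 8÷8/64÷8 = 1/8

P(EeSsMm) = 1/8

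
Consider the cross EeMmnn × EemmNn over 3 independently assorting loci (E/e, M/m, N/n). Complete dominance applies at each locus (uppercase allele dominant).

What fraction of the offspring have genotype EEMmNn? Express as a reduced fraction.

EeMmnn gametes: EMn×2, Emn×2, eMn×2, emn×2
EemmNn gametes: EmN×2, Emn×2, emN×2, emn×2
EeMmnn×EemmNn grid (8·8=64): EEMmNn=4 EEMmnn=4 EEmmNn=4 EEmmnn=4 EeMmNn=8 EeMmnn=8 EemmNn=8 Eemmnn=8 eeMmNn=4 eeMmnn=4 eemmNn=4 eemmnn=4
EEMmNn hits 4/64; gcd=4; 4÷4/64÷4 = 1/16

P(EEMmNn) = 1/16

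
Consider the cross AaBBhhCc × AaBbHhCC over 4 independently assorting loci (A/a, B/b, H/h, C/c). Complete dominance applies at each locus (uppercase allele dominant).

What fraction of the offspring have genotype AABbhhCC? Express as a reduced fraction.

AaBBhhCc gametes: ABhC×4, ABhc×4, aBhC×4, aBhc×4
AaBbHhCC gametes: ABHC×2, ABhC×2, AbHC×2, AbhC×2, aBHC×2, aBhC×2, abHC×2, abhC×2
AaBBhhCc×AaBbHhCC grid (16·16=256): AABBHhCC=8 AABBHhCc=8 AABBhhCC=8 AABBhhCc=8 AABbHhCC=8 AABbHhCc=8 AABbhhCC=8 AABbhhCc=8 AaBBHhCC=16 AaBBHhCc=16 AaBBhhCC=16 AaBBhhCc=16 AaBbHhCC=16 AaBbHhCc=16 AaBbhhCC=16 AaBbhhCc=16 aaBBHhCC=8 aaBBHhCc=8 aaBBhhCC=8 aaBBhhCc=8 aaBbHhCC=8 aaBbHhCc=8 aaBbhhCC=8 aaBbhhCc=8
AABbhhCC hits 8/256; gcd=8; 8÷8/256÷8 = 1/32

P(AABbhhCC) = 1/32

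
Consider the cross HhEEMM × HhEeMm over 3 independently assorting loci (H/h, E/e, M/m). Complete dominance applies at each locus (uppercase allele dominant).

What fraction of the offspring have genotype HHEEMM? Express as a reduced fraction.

HhEEMM gametes: HEM×4, hEM×4
HhEeMm gametes: HEM×1, HEm×1, HeM×1, Hem×1, hEM×1, hEm×1, heM×1, hem×1
HhEEMM×HhEeMm grid (8·8=64): HHEEMM=4 HHEEMm=4 HHEeMM=4 HHEeMm=4 HhEEMM=8 HhEEMm=8 HhEeMM=8 HhEeMm=8 hhEEMM=4 hhEEMm=4 hhEeMM=4 hhEeMm=4
HHEEMM hits 4/64; gcd=4; 4÷4/64÷4 = 1/16

P(HHEEMM) = 1/16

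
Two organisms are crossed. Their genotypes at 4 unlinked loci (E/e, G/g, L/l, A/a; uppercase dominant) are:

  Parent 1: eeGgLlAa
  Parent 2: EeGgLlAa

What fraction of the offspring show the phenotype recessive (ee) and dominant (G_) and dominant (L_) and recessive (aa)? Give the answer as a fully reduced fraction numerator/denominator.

eeGgLlAa gametes: eGLA×2, eGLa×2, eGlA×2, eGla×2, egLA×2, egLa×2, eglA×2, egla×2
EeGgLlAa gametes: EGLA×1, EGLa×1, EGlA×1, EGla×1, EgLA×1, EgLa×1, EglA×1, Egla×1, eGLA×1, eGLa×1, eGlA×1, eGla×1, egLA×1, egLa×1, eglA×1, egla×1
eeGgLlAa×EeGgLlAa grid (16·16=256): EeGGLLAA=2 EeGGLLAa=4 EeGGLLaa=2 EeGGLlAA=4 EeGGLlAa=8 EeGGLlaa=4 EeGGllAA=2 EeGGllAa=4 EeGGllaa=2 EeGgLLAA=4 EeGgLLAa=8 EeGgLLaa=4 EeGgLlAA=8 EeGgLlAa=16 EeGgLlaa=8 EeGgllAA=4 EeGgllAa=8 EeGgllaa=4 EeggLLAA=2 EeggLLAa=4 EeggLLaa=2 EeggLlAA=4 EeggLlAa=8 EeggLlaa=4 EeggllAA=2 EeggllAa=4 Eeggllaa=2 eeGGLLAA=2 eeGGLLAa=4 eeGGLLaa=2 eeGGLlAA=4 eeGGLlAa=8 eeGGLlaa=4 eeGGllAA=2 eeGGllAa=4 eeGGllaa=2 eeGgLLAA=4 eeGgLLAa=8 eeGgLLaa=4 eeGgLlAA=8 eeGgLlAa=16 eeGgLlaa=8 eeGgllAA=4 eeGgllAa=8 eeGgllaa=4 eeggLLAA=2 eeggLLAa=4 eeggLLaa=2 eeggLlAA=4 eeggLlAa=8 eeggLlaa=4 eeggllAA=2 eeggllAa=4 eeggllaa=2
ee G_ L_ aa hits 18/256; gcd=2; 18÷2/256÷2 = 9/128

P(ee G_ L_ aa) = 9/128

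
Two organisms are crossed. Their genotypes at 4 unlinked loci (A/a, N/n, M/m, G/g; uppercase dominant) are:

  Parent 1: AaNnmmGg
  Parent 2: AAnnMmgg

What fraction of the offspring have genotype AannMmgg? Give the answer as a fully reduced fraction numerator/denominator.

AaNnmmGg gametes: ANmG×2, ANmg×2, AnmG×2, Anmg×2, aNmG×2, aNmg×2, anmG×2, anmg×2
AAnnMmgg gametes: AnMg×8, Anmg×8
AaNnmmGg×AAnnMmgg grid (16·16=256): AANnMmGg=16 AANnMmgg=16 AANnmmGg=16 AANnmmgg=16 AAnnMmGg=16 AAnnMmgg=16 AAnnmmGg=16 AAnnmmgg=16 AaNnMmGg=16 AaNnMmgg=16 AaNnmmGg=16 AaNnmmgg=16 AannMmGg=16 AannMmgg=16 AannmmGg=16 Aannmmgg=16
AannMmgg hits 16/256; gcd=16; 16÷16/256÷16 = 1/16

P(AannMmgg) = 1/16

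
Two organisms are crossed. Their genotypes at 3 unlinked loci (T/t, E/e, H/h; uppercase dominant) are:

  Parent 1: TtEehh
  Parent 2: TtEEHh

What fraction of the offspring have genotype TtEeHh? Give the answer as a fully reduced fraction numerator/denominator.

P(TtEeHh) = 1/8

TtEehh gametes: TEh×2, Teh×2, tEh×2, teh×2
TtEEHh gametes: TEH×2, TEh×2, tEH×2, tEh×2
TtEehh×TtEEHh grid (8·8=64): TTEEHh=4 TTEEhh=4 TTEeHh=4 TTEehh=4 TtEEHh=8 TtEEhh=8 TtEeHh=8 TtEehh=8 ttEEHh=4 ttEEhh=4 ttEeHh=4 ttEehh=4
TtEeHh hits 8/64; gcd=8; 8÷8/64÷8 = 1/8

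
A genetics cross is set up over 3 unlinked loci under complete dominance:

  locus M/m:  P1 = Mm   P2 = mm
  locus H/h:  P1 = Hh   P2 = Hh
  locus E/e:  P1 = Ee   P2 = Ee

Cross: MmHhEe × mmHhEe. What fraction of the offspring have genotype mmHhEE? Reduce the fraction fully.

MmHhEe gametes: MHE×1, MHe×1, MhE×1, Mhe×1, mHE×1, mHe×1, mhE×1, mhe×1
mmHhEe gametes: mHE×2, mHe×2, mhE×2, mhe×2
MmHhEe×mmHhEe grid (8·8=64): MmHHEE=2 MmHHEe=4 MmHHee=2 MmHhEE=4 MmHhEe=8 MmHhee=4 MmhhEE=2 MmhhEe=4 Mmhhee=2 mmHHEE=2 mmHHEe=4 mmHHee=2 mmHhEE=4 mmHhEe=8 mmHhee=4 mmhhEE=2 mmhhEe=4 mmhhee=2
mmHhEE hits 4/64; gcd=4; 4÷4/64÷4 = 1/16

P(mmHhEE) = 1/16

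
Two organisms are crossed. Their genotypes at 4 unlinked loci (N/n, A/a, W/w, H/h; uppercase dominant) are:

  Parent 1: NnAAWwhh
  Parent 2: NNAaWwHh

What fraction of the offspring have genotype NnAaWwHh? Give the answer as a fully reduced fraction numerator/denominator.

P(NnAaWwHh) = 1/16

NnAAWwhh gametes: NAWh×4, NAwh×4, nAWh×4, nAwh×4
NNAaWwHh gametes: NAWH×2, NAWh×2, NAwH×2, NAwh×2, NaWH×2, NaWh×2, NawH×2, Nawh×2
NnAAWwhh×NNAaWwHh grid (16·16=256): NNAAWWHh=8 NNAAWWhh=8 NNAAWwHh=16 NNAAWwhh=16 NNAAwwHh=8 NNAAwwhh=8 NNAaWWHh=8 NNAaWWhh=8 NNAaWwHh=16 NNAaWwhh=16 NNAawwHh=8 NNAawwhh=8 NnAAWWHh=8 NnAAWWhh=8 NnAAWwHh=16 NnAAWwhh=16 NnAAwwHh=8 NnAAwwhh=8 NnAaWWHh=8 NnAaWWhh=8 NnAaWwHh=16 NnAaWwhh=16 NnAawwHh=8 NnAawwhh=8
NnAaWwHh hits 16/256; gcd=16; 16÷16/256÷16 = 1/16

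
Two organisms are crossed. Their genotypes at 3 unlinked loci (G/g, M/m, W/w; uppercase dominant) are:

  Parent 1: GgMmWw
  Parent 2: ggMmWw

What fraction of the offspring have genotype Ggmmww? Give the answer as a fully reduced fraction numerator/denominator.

P(Ggmmww) = 1/32

GgMmWw gametes: GMW×1, GMw×1, GmW×1, Gmw×1, gMW×1, gMw×1, gmW×1, gmw×1
ggMmWw gametes: gMW×2, gMw×2, gmW×2, gmw×2
GgMmWw×ggMmWw grid (8·8=64): GgMMWW=2 GgMMWw=4 GgMMww=2 GgMmWW=4 GgMmWw=8 GgMmww=4 GgmmWW=2 GgmmWw=4 Ggmmww=2 ggMMWW=2 ggMMWw=4 ggMMww=2 ggMmWW=4 ggMmWw=8 ggMmww=4 ggmmWW=2 ggmmWw=4 ggmmww=2
Ggmmww hits 2/64; gcd=2; 2÷2/64÷2 = 1/32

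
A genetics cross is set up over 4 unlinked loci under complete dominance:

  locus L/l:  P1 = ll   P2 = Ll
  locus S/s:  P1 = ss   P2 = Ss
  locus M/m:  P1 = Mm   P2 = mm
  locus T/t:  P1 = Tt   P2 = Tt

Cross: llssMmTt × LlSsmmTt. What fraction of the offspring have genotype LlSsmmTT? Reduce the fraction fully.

llssMmTt gametes: lsMT×4, lsMt×4, lsmT×4, lsmt×4
LlSsmmTt gametes: LSmT×2, LSmt×2, LsmT×2, Lsmt×2, lSmT×2, lSmt×2, lsmT×2, lsmt×2
llssMmTt×LlSsmmTt grid (16·16=256): LlSsMmTT=8 LlSsMmTt=16 LlSsMmtt=8 LlSsmmTT=8 LlSsmmTt=16 LlSsmmtt=8 LlssMmTT=8 LlssMmTt=16 LlssMmtt=8 LlssmmTT=8 LlssmmTt=16 Llssmmtt=8 llSsMmTT=8 llSsMmTt=16 llSsMmtt=8 llSsmmTT=8 llSsmmTt=16 llSsmmtt=8 llssMmTT=8 llssMmTt=16 llssMmtt=8 llssmmTT=8 llssmmTt=16 llssmmtt=8
LlSsmmTT hits 8/256; gcd=8; 8÷8/256÷8 = 1/32

P(LlSsmmTT) = 1/32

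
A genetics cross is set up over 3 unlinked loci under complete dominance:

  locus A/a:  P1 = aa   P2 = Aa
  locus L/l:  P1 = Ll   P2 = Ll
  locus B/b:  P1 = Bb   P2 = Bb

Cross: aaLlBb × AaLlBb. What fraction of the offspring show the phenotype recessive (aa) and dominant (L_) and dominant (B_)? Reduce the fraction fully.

P(aa L_ B_) = 9/32

aaLlBb gametes: aLB×2, aLb×2, alB×2, alb×2
AaLlBb gametes: ALB×1, ALb×1, AlB×1, Alb×1, aLB×1, aLb×1, alB×1, alb×1
aaLlBb×AaLlBb grid (8·8=64): AaLLBB=2 AaLLBb=4 AaLLbb=2 AaLlBB=4 AaLlBb=8 AaLlbb=4 AallBB=2 AallBb=4 Aallbb=2 aaLLBB=2 aaLLBb=4 aaLLbb=2 aaLlBB=4 aaLlBb=8 aaLlbb=4 aallBB=2 aallBb=4 aallbb=2
aa L_ B_ hits 18/64; gcd=2; 18÷2/64÷2 = 9/32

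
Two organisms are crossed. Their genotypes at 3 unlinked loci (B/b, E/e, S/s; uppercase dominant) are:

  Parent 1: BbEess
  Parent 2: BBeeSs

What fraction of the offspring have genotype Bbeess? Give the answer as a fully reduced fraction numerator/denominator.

BbEess gametes: BEs×2, Bes×2, bEs×2, bes×2
BBeeSs gametes: BeS×4, Bes×4
BbEess×BBeeSs grid (8·8=64): BBEeSs=8 BBEess=8 BBeeSs=8 BBeess=8 BbEeSs=8 BbEess=8 BbeeSs=8 Bbeess=8
Bbeess hits 8/64; gcd=8; 8÷8/64÷8 = 1/8

P(Bbeess) = 1/8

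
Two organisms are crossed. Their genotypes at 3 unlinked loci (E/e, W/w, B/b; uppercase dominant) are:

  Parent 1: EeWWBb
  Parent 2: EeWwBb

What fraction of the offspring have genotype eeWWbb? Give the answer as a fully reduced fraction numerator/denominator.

P(eeWWbb) = 1/32

EeWWBb gametes: EWB×2, EWb×2, eWB×2, eWb×2
EeWwBb gametes: EWB×1, EWb×1, EwB×1, Ewb×1, eWB×1, eWb×1, ewB×1, ewb×1
EeWWBb×EeWwBb grid (8·8=64): EEWWBB=2 EEWWBb=4 EEWWbb=2 EEWwBB=2 EEWwBb=4 EEWwbb=2 EeWWBB=4 EeWWBb=8 EeWWbb=4 EeWwBB=4 EeWwBb=8 EeWwbb=4 eeWWBB=2 eeWWBb=4 eeWWbb=2 eeWwBB=2 eeWwBb=4 eeWwbb=2
eeWWbb hits 2/64; gcd=2; 2÷2/64÷2 = 1/32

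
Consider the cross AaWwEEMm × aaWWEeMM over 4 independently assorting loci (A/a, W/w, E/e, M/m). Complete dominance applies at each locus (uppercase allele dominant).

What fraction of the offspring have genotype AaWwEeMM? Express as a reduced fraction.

P(AaWwEeMM) = 1/16

AaWwEEMm gametes: AWEM×2, AWEm×2, AwEM×2, AwEm×2, aWEM×2, aWEm×2, awEM×2, awEm×2
aaWWEeMM gametes: aWEM×8, aWeM×8
AaWwEEMm×aaWWEeMM grid (16·16=256): AaWWEEMM=16 AaWWEEMm=16 AaWWEeMM=16 AaWWEeMm=16 AaWwEEMM=16 AaWwEEMm=16 AaWwEeMM=16 AaWwEeMm=16 aaWWEEMM=16 aaWWEEMm=16 aaWWEeMM=16 aaWWEeMm=16 aaWwEEMM=16 aaWwEEMm=16 aaWwEeMM=16 aaWwEeMm=16
AaWwEeMM hits 16/256; gcd=16; 16÷16/256÷16 = 1/16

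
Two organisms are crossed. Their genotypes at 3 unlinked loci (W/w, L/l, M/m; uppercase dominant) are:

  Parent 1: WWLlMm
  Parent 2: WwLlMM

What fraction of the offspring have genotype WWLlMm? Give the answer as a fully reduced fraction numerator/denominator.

P(WWLlMm) = 1/8

WWLlMm gametes: WLM×2, WLm×2, WlM×2, Wlm×2
WwLlMM gametes: WLM×2, WlM×2, wLM×2, wlM×2
WWLlMm×WwLlMM grid (8·8=64): WWLLMM=4 WWLLMm=4 WWLlMM=8 WWLlMm=8 WWllMM=4 WWllMm=4 WwLLMM=4 WwLLMm=4 WwLlMM=8 WwLlMm=8 WwllMM=4 WwllMm=4
WWLlMm hits 8/64; gcd=8; 8÷8/64÷8 = 1/8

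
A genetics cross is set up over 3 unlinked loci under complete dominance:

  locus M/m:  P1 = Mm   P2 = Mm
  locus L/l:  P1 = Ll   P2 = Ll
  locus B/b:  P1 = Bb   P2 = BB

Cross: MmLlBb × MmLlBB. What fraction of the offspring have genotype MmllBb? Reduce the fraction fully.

MmLlBb gametes: MLB×1, MLb×1, MlB×1, Mlb×1, mLB×1, mLb×1, mlB×1, mlb×1
MmLlBB gametes: MLB×2, MlB×2, mLB×2, mlB×2
MmLlBb×MmLlBB grid (8·8=64): MMLLBB=2 MMLLBb=2 MMLlBB=4 MMLlBb=4 MMllBB=2 MMllBb=2 MmLLBB=4 MmLLBb=4 MmLlBB=8 MmLlBb=8 MmllBB=4 MmllBb=4 mmLLBB=2 mmLLBb=2 mmLlBB=4 mmLlBb=4 mmllBB=2 mmllBb=2
MmllBb hits 4/64; gcd=4; 4÷4/64÷4 = 1/16

P(MmllBb) = 1/16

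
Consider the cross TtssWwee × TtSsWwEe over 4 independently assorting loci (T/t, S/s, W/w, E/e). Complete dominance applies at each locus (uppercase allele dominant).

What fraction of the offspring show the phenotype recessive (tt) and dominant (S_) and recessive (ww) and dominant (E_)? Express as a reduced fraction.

P(tt S_ ww E_) = 1/64

TtssWwee gametes: TsWe×4, Tswe×4, tsWe×4, tswe×4
TtSsWwEe gametes: TSWE×1, TSWe×1, TSwE×1, TSwe×1, TsWE×1, TsWe×1, TswE×1, Tswe×1, tSWE×1, tSWe×1, tSwE×1, tSwe×1, tsWE×1, tsWe×1, tswE×1, tswe×1
TtssWwee×TtSsWwEe grid (16·16=256): TTSsWWEe=4 TTSsWWee=4 TTSsWwEe=8 TTSsWwee=8 TTSswwEe=4 TTSswwee=4 TTssWWEe=4 TTssWWee=4 TTssWwEe=8 TTssWwee=8 TTsswwEe=4 TTsswwee=4 TtSsWWEe=8 TtSsWWee=8 TtSsWwEe=16 TtSsWwee=16 TtSswwEe=8 TtSswwee=8 TtssWWEe=8 TtssWWee=8 TtssWwEe=16 TtssWwee=16 TtsswwEe=8 Ttsswwee=8 ttSsWWEe=4 ttSsWWee=4 ttSsWwEe=8 ttSsWwee=8 ttSswwEe=4 ttSswwee=4 ttssWWEe=4 ttssWWee=4 ttssWwEe=8 ttssWwee=8 ttsswwEe=4 ttsswwee=4
tt S_ ww E_ hits 4/256; gcd=4; 4÷4/256÷4 = 1/64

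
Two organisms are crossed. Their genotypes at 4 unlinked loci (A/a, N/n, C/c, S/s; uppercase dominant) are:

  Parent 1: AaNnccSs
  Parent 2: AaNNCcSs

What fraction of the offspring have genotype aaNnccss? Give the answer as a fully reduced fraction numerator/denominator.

AaNnccSs gametes: ANcS×2, ANcs×2, AncS×2, Ancs×2, aNcS×2, aNcs×2, ancS×2, ancs×2
AaNNCcSs gametes: ANCS×2, ANCs×2, ANcS×2, ANcs×2, aNCS×2, aNCs×2, aNcS×2, aNcs×2
AaNnccSs×AaNNCcSs grid (16·16=256): AANNCcSS=4 AANNCcSs=8 AANNCcss=4 AANNccSS=4 AANNccSs=8 AANNccss=4 AANnCcSS=4 AANnCcSs=8 AANnCcss=4 AANnccSS=4 AANnccSs=8 AANnccss=4 AaNNCcSS=8 AaNNCcSs=16 AaNNCcss=8 AaNNccSS=8 AaNNccSs=16 AaNNccss=8 AaNnCcSS=8 AaNnCcSs=16 AaNnCcss=8 AaNnccSS=8 AaNnccSs=16 AaNnccss=8 aaNNCcSS=4 aaNNCcSs=8 aaNNCcss=4 aaNNccSS=4 aaNNccSs=8 aaNNccss=4 aaNnCcSS=4 aaNnCcSs=8 aaNnCcss=4 aaNnccSS=4 aaNnccSs=8 aaNnccss=4
aaNnccss hits 4/256; gcd=4; 4÷4/256÷4 = 1/64

P(aaNnccss) = 1/64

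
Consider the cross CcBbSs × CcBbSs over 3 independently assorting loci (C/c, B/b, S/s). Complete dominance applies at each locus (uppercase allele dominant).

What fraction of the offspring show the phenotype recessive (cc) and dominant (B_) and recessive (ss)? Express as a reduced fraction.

P(cc B_ ss) = 3/64

CcBbSs gametes: CBS×1, CBs×1, CbS×1, Cbs×1, cBS×1, cBs×1, cbS×1, cbs×1
CcBbSs gametes: CBS×1, CBs×1, CbS×1, Cbs×1, cBS×1, cBs×1, cbS×1, cbs×1
CcBbSs×CcBbSs grid (8·8=64): CCBBSS=1 CCBBSs=2 CCBBss=1 CCBbSS=2 CCBbSs=4 CCBbss=2 CCbbSS=1 CCbbSs=2 CCbbss=1 CcBBSS=2 CcBBSs=4 CcBBss=2 CcBbSS=4 CcBbSs=8 CcBbss=4 CcbbSS=2 CcbbSs=4 Ccbbss=2 ccBBSS=1 ccBBSs=2 ccBBss=1 ccBbSS=2 ccBbSs=4 ccBbss=2 ccbbSS=1 ccbbSs=2 ccbbss=1
cc B_ ss hits 3/64; gcd=1; 3÷1/64÷1 = 3/64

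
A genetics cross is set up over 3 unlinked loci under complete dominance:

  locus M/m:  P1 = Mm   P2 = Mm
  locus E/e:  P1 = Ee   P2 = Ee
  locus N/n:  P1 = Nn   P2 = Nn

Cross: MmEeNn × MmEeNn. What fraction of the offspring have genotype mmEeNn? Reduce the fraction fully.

MmEeNn gametes: MEN×1, MEn×1, MeN×1, Men×1, mEN×1, mEn×1, meN×1, men×1
MmEeNn gametes: MEN×1, MEn×1, MeN×1, Men×1, mEN×1, mEn×1, meN×1, men×1
MmEeNn×MmEeNn grid (8·8=64): MMEENN=1 MMEENn=2 MMEEnn=1 MMEeNN=2 MMEeNn=4 MMEenn=2 MMeeNN=1 MMeeNn=2 MMeenn=1 MmEENN=2 MmEENn=4 MmEEnn=2 MmEeNN=4 MmEeNn=8 MmEenn=4 MmeeNN=2 MmeeNn=4 Mmeenn=2 mmEENN=1 mmEENn=2 mmEEnn=1 mmEeNN=2 mmEeNn=4 mmEenn=2 mmeeNN=1 mmeeNn=2 mmeenn=1
mmEeNn hits 4/64; gcd=4; 4÷4/64÷4 = 1/16

P(mmEeNn) = 1/16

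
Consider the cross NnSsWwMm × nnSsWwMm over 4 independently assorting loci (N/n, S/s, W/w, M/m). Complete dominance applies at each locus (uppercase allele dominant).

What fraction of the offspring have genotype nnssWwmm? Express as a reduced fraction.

P(nnssWwmm) = 1/64

NnSsWwMm gametes: NSWM×1, NSWm×1, NSwM×1, NSwm×1, NsWM×1, NsWm×1, NswM×1, Nswm×1, nSWM×1, nSWm×1, nSwM×1, nSwm×1, nsWM×1, nsWm×1, nswM×1, nswm×1
nnSsWwMm gametes: nSWM×2, nSWm×2, nSwM×2, nSwm×2, nsWM×2, nsWm×2, nswM×2, nswm×2
NnSsWwMm×nnSsWwMm grid (16·16=256): NnSSWWMM=2 NnSSWWMm=4 NnSSWWmm=2 NnSSWwMM=4 NnSSWwMm=8 NnSSWwmm=4 NnSSwwMM=2 NnSSwwMm=4 NnSSwwmm=2 NnSsWWMM=4 NnSsWWMm=8 NnSsWWmm=4 NnSsWwMM=8 NnSsWwMm=16 NnSsWwmm=8 NnSswwMM=4 NnSswwMm=8 NnSswwmm=4 NnssWWMM=2 NnssWWMm=4 NnssWWmm=2 NnssWwMM=4 NnssWwMm=8 NnssWwmm=4 NnsswwMM=2 NnsswwMm=4 Nnsswwmm=2 nnSSWWMM=2 nnSSWWMm=4 nnSSWWmm=2 nnSSWwMM=4 nnSSWwMm=8 nnSSWwmm=4 nnSSwwMM=2 nnSSwwMm=4 nnSSwwmm=2 nnSsWWMM=4 nnSsWWMm=8 nnSsWWmm=4 nnSsWwMM=8 nnSsWwMm=16 nnSsWwmm=8 nnSswwMM=4 nnSswwMm=8 nnSswwmm=4 nnssWWMM=2 nnssWWMm=4 nnssWWmm=2 nnssWwMM=4 nnssWwMm=8 nnssWwmm=4 nnsswwMM=2 nnsswwMm=4 nnsswwmm=2
nnssWwmm hits 4/256; gcd=4; 4÷4/256÷4 = 1/64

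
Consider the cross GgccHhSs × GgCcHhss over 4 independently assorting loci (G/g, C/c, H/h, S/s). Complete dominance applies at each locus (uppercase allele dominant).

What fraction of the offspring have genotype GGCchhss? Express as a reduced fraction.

P(GGCchhss) = 1/64

GgccHhSs gametes: GcHS×2, GcHs×2, GchS×2, Gchs×2, gcHS×2, gcHs×2, gchS×2, gchs×2
GgCcHhss gametes: GCHs×2, GChs×2, GcHs×2, Gchs×2, gCHs×2, gChs×2, gcHs×2, gchs×2
GgccHhSs×GgCcHhss grid (16·16=256): GGCcHHSs=4 GGCcHHss=4 GGCcHhSs=8 GGCcHhss=8 GGCchhSs=4 GGCchhss=4 GGccHHSs=4 GGccHHss=4 GGccHhSs=8 GGccHhss=8 GGcchhSs=4 GGcchhss=4 GgCcHHSs=8 GgCcHHss=8 GgCcHhSs=16 GgCcHhss=16 GgCchhSs=8 GgCchhss=8 GgccHHSs=8 GgccHHss=8 GgccHhSs=16 GgccHhss=16 GgcchhSs=8 Ggcchhss=8 ggCcHHSs=4 ggCcHHss=4 ggCcHhSs=8 ggCcHhss=8 ggCchhSs=4 ggCchhss=4 ggccHHSs=4 ggccHHss=4 ggccHhSs=8 ggccHhss=8 ggcchhSs=4 ggcchhss=4
GGCchhss hits 4/256; gcd=4; 4÷4/256÷4 = 1/64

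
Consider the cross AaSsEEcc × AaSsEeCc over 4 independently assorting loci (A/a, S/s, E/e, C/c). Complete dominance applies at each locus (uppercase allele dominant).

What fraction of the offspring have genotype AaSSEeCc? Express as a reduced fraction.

AaSsEEcc gametes: ASEc×4, AsEc×4, aSEc×4, asEc×4
AaSsEeCc gametes: ASEC×1, ASEc×1, ASeC×1, ASec×1, AsEC×1, AsEc×1, AseC×1, Asec×1, aSEC×1, aSEc×1, aSeC×1, aSec×1, asEC×1, asEc×1, aseC×1, asec×1
AaSsEEcc×AaSsEeCc grid (16·16=256): AASSEECc=4 AASSEEcc=4 AASSEeCc=4 AASSEecc=4 AASsEECc=8 AASsEEcc=8 AASsEeCc=8 AASsEecc=8 AAssEECc=4 AAssEEcc=4 AAssEeCc=4 AAssEecc=4 AaSSEECc=8 AaSSEEcc=8 AaSSEeCc=8 AaSSEecc=8 AaSsEECc=16 AaSsEEcc=16 AaSsEeCc=16 AaSsEecc=16 AassEECc=8 AassEEcc=8 AassEeCc=8 AassEecc=8 aaSSEECc=4 aaSSEEcc=4 aaSSEeCc=4 aaSSEecc=4 aaSsEECc=8 aaSsEEcc=8 aaSsEeCc=8 aaSsEecc=8 aassEECc=4 aassEEcc=4 aassEeCc=4 aassEecc=4
AaSSEeCc hits 8/256; gcd=8; 8÷8/256÷8 = 1/32

P(AaSSEeCc) = 1/32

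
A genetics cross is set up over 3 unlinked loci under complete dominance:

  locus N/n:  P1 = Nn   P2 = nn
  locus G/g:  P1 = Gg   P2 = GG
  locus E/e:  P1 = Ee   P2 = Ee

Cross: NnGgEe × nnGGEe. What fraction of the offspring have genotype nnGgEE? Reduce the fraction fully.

P(nnGgEE) = 1/16

NnGgEe gametes: NGE×1, NGe×1, NgE×1, Nge×1, nGE×1, nGe×1, ngE×1, nge×1
nnGGEe gametes: nGE×4, nGe×4
NnGgEe×nnGGEe grid (8·8=64): NnGGEE=4 NnGGEe=8 NnGGee=4 NnGgEE=4 NnGgEe=8 NnGgee=4 nnGGEE=4 nnGGEe=8 nnGGee=4 nnGgEE=4 nnGgEe=8 nnGgee=4
nnGgEE hits 4/64; gcd=4; 4÷4/64÷4 = 1/16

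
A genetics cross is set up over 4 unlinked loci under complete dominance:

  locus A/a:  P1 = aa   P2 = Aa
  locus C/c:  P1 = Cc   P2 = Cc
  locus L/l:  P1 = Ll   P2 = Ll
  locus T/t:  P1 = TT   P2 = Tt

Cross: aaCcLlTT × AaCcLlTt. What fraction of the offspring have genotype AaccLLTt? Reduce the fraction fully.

aaCcLlTT gametes: aCLT×4, aClT×4, acLT×4, aclT×4
AaCcLlTt gametes: ACLT×1, ACLt×1, AClT×1, AClt×1, AcLT×1, AcLt×1, AclT×1, Aclt×1, aCLT×1, aCLt×1, aClT×1, aClt×1, acLT×1, acLt×1, aclT×1, aclt×1
aaCcLlTT×AaCcLlTt grid (16·16=256): AaCCLLTT=4 AaCCLLTt=4 AaCCLlTT=8 AaCCLlTt=8 AaCCllTT=4 AaCCllTt=4 AaCcLLTT=8 AaCcLLTt=8 AaCcLlTT=16 AaCcLlTt=16 AaCcllTT=8 AaCcllTt=8 AaccLLTT=4 AaccLLTt=4 AaccLlTT=8 AaccLlTt=8 AaccllTT=4 AaccllTt=4 aaCCLLTT=4 aaCCLLTt=4 aaCCLlTT=8 aaCCLlTt=8 aaCCllTT=4 aaCCllTt=4 aaCcLLTT=8 aaCcLLTt=8 aaCcLlTT=16 aaCcLlTt=16 aaCcllTT=8 aaCcllTt=8 aaccLLTT=4 aaccLLTt=4 aaccLlTT=8 aaccLlTt=8 aaccllTT=4 aaccllTt=4
AaccLLTt hits 4/256; gcd=4; 4÷4/256÷4 = 1/64

P(AaccLLTt) = 1/64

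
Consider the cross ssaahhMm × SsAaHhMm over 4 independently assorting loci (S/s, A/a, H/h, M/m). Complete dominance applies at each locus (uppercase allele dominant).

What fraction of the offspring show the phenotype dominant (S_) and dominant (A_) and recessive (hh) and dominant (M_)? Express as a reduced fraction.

P(S_ A_ hh M_) = 3/32

ssaahhMm gametes: sahM×8, sahm×8
SsAaHhMm gametes: SAHM×1, SAHm×1, SAhM×1, SAhm×1, SaHM×1, SaHm×1, SahM×1, Sahm×1, sAHM×1, sAHm×1, sAhM×1, sAhm×1, saHM×1, saHm×1, sahM×1, sahm×1
ssaahhMm×SsAaHhMm grid (16·16=256): SsAaHhMM=8 SsAaHhMm=16 SsAaHhmm=8 SsAahhMM=8 SsAahhMm=16 SsAahhmm=8 SsaaHhMM=8 SsaaHhMm=16 SsaaHhmm=8 SsaahhMM=8 SsaahhMm=16 Ssaahhmm=8 ssAaHhMM=8 ssAaHhMm=16 ssAaHhmm=8 ssAahhMM=8 ssAahhMm=16 ssAahhmm=8 ssaaHhMM=8 ssaaHhMm=16 ssaaHhmm=8 ssaahhMM=8 ssaahhMm=16 ssaahhmm=8
S_ A_ hh M_ hits 24/256; gcd=8; 24÷8/256÷8 = 3/32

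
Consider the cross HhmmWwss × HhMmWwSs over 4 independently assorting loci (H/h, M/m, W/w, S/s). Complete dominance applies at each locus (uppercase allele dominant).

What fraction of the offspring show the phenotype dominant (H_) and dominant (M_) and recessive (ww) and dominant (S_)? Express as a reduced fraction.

P(H_ M_ ww S_) = 3/64

HhmmWwss gametes: HmWs×4, Hmws×4, hmWs×4, hmws×4
HhMmWwSs gametes: HMWS×1, HMWs×1, HMwS×1, HMws×1, HmWS×1, HmWs×1, HmwS×1, Hmws×1, hMWS×1, hMWs×1, hMwS×1, hMws×1, hmWS×1, hmWs×1, hmwS×1, hmws×1
HhmmWwss×HhMmWwSs grid (16·16=256): HHMmWWSs=4 HHMmWWss=4 HHMmWwSs=8 HHMmWwss=8 HHMmwwSs=4 HHMmwwss=4 HHmmWWSs=4 HHmmWWss=4 HHmmWwSs=8 HHmmWwss=8 HHmmwwSs=4 HHmmwwss=4 HhMmWWSs=8 HhMmWWss=8 HhMmWwSs=16 HhMmWwss=16 HhMmwwSs=8 HhMmwwss=8 HhmmWWSs=8 HhmmWWss=8 HhmmWwSs=16 HhmmWwss=16 HhmmwwSs=8 Hhmmwwss=8 hhMmWWSs=4 hhMmWWss=4 hhMmWwSs=8 hhMmWwss=8 hhMmwwSs=4 hhMmwwss=4 hhmmWWSs=4 hhmmWWss=4 hhmmWwSs=8 hhmmWwss=8 hhmmwwSs=4 hhmmwwss=4
H_ M_ ww S_ hits 12/256; gcd=4; 12÷4/256÷4 = 3/64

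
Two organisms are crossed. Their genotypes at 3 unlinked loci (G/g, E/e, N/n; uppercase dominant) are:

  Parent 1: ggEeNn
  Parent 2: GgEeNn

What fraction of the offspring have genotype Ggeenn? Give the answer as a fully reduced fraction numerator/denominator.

ggEeNn gametes: gEN×2, gEn×2, geN×2, gen×2
GgEeNn gametes: GEN×1, GEn×1, GeN×1, Gen×1, gEN×1, gEn×1, geN×1, gen×1
ggEeNn×GgEeNn grid (8·8=64): GgEENN=2 GgEENn=4 GgEEnn=2 GgEeNN=4 GgEeNn=8 GgEenn=4 GgeeNN=2 GgeeNn=4 Ggeenn=2 ggEENN=2 ggEENn=4 ggEEnn=2 ggEeNN=4 ggEeNn=8 ggEenn=4 ggeeNN=2 ggeeNn=4 ggeenn=2
Ggeenn hits 2/64; gcd=2; 2÷2/64÷2 = 1/32

P(Ggeenn) = 1/32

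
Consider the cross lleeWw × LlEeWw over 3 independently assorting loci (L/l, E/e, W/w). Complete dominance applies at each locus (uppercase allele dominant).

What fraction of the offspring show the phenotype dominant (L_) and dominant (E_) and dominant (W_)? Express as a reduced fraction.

lleeWw gametes: leW×4, lew×4
LlEeWw gametes: LEW×1, LEw×1, LeW×1, Lew×1, lEW×1, lEw×1, leW×1, lew×1
lleeWw×LlEeWw grid (8·8=64): LlEeWW=4 LlEeWw=8 LlEeww=4 LleeWW=4 LleeWw=8 Lleeww=4 llEeWW=4 llEeWw=8 llEeww=4 lleeWW=4 lleeWw=8 lleeww=4
L_ E_ W_ hits 12/64; gcd=4; 12÷4/64÷4 = 3/16

P(L_ E_ W_) = 3/16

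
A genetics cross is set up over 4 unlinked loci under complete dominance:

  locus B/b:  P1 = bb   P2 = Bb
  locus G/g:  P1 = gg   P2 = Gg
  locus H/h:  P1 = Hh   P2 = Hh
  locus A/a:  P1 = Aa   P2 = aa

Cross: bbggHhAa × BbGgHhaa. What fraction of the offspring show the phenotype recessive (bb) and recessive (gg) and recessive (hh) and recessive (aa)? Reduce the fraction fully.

P(bb gg hh aa) = 1/32

bbggHhAa gametes: bgHA×4, bgHa×4, bghA×4, bgha×4
BbGgHhaa gametes: BGHa×2, BGha×2, BgHa×2, Bgha×2, bGHa×2, bGha×2, bgHa×2, bgha×2
bbggHhAa×BbGgHhaa grid (16·16=256): BbGgHHAa=8 BbGgHHaa=8 BbGgHhAa=16 BbGgHhaa=16 BbGghhAa=8 BbGghhaa=8 BbggHHAa=8 BbggHHaa=8 BbggHhAa=16 BbggHhaa=16 BbgghhAa=8 Bbgghhaa=8 bbGgHHAa=8 bbGgHHaa=8 bbGgHhAa=16 bbGgHhaa=16 bbGghhAa=8 bbGghhaa=8 bbggHHAa=8 bbggHHaa=8 bbggHhAa=16 bbggHhaa=16 bbgghhAa=8 bbgghhaa=8
bb gg hh aa hits 8/256; gcd=8; 8÷8/256÷8 = 1/32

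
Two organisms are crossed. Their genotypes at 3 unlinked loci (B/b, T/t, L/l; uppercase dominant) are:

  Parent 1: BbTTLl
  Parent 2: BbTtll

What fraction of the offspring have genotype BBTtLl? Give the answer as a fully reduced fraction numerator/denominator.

P(BBTtLl) = 1/16

BbTTLl gametes: BTL×2, BTl×2, bTL×2, bTl×2
BbTtll gametes: BTl×2, Btl×2, bTl×2, btl×2
BbTTLl×BbTtll grid (8·8=64): BBTTLl=4 BBTTll=4 BBTtLl=4 BBTtll=4 BbTTLl=8 BbTTll=8 BbTtLl=8 BbTtll=8 bbTTLl=4 bbTTll=4 bbTtLl=4 bbTtll=4
BBTtLl hits 4/64; gcd=4; 4÷4/64÷4 = 1/16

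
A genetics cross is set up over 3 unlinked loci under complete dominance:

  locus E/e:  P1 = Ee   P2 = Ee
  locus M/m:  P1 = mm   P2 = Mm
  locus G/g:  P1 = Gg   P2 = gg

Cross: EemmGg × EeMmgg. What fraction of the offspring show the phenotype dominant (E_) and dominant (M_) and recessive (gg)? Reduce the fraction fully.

P(E_ M_ gg) = 3/16

EemmGg gametes: EmG×2, Emg×2, emG×2, emg×2
EeMmgg gametes: EMg×2, Emg×2, eMg×2, emg×2
EemmGg×EeMmgg grid (8·8=64): EEMmGg=4 EEMmgg=4 EEmmGg=4 EEmmgg=4 EeMmGg=8 EeMmgg=8 EemmGg=8 Eemmgg=8 eeMmGg=4 eeMmgg=4 eemmGg=4 eemmgg=4
E_ M_ gg hits 12/64; gcd=4; 12÷4/64÷4 = 3/16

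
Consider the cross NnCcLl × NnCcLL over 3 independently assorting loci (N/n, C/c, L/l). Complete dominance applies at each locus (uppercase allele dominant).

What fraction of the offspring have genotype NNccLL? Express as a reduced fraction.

P(NNccLL) = 1/32

NnCcLl gametes: NCL×1, NCl×1, NcL×1, Ncl×1, nCL×1, nCl×1, ncL×1, ncl×1
NnCcLL gametes: NCL×2, NcL×2, nCL×2, ncL×2
NnCcLl×NnCcLL grid (8·8=64): NNCCLL=2 NNCCLl=2 NNCcLL=4 NNCcLl=4 NNccLL=2 NNccLl=2 NnCCLL=4 NnCCLl=4 NnCcLL=8 NnCcLl=8 NnccLL=4 NnccLl=4 nnCCLL=2 nnCCLl=2 nnCcLL=4 nnCcLl=4 nnccLL=2 nnccLl=2
NNccLL hits 2/64; gcd=2; 2÷2/64÷2 = 1/32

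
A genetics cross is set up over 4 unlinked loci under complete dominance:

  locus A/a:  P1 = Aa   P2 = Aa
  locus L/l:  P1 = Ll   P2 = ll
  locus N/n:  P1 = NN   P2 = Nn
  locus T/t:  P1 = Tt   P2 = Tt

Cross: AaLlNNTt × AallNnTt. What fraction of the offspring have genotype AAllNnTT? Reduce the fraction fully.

AaLlNNTt gametes: ALNT×2, ALNt×2, AlNT×2, AlNt×2, aLNT×2, aLNt×2, alNT×2, alNt×2
AallNnTt gametes: AlNT×2, AlNt×2, AlnT×2, Alnt×2, alNT×2, alNt×2, alnT×2, alnt×2
AaLlNNTt×AallNnTt grid (16·16=256): AALlNNTT=4 AALlNNTt=8 AALlNNtt=4 AALlNnTT=4 AALlNnTt=8 AALlNntt=4 AAllNNTT=4 AAllNNTt=8 AAllNNtt=4 AAllNnTT=4 AAllNnTt=8 AAllNntt=4 AaLlNNTT=8 AaLlNNTt=16 AaLlNNtt=8 AaLlNnTT=8 AaLlNnTt=16 AaLlNntt=8 AallNNTT=8 AallNNTt=16 AallNNtt=8 AallNnTT=8 AallNnTt=16 AallNntt=8 aaLlNNTT=4 aaLlNNTt=8 aaLlNNtt=4 aaLlNnTT=4 aaLlNnTt=8 aaLlNntt=4 aallNNTT=4 aallNNTt=8 aallNNtt=4 aallNnTT=4 aallNnTt=8 aallNntt=4
AAllNnTT hits 4/256; gcd=4; 4÷4/256÷4 = 1/64

P(AAllNnTT) = 1/64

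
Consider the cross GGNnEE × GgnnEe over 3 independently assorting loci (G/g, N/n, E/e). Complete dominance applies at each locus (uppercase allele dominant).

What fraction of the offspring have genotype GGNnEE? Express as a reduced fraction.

P(GGNnEE) = 1/8

GGNnEE gametes: GNE×4, GnE×4
GgnnEe gametes: GnE×2, Gne×2, gnE×2, gne×2
GGNnEE×GgnnEe grid (8·8=64): GGNnEE=8 GGNnEe=8 GGnnEE=8 GGnnEe=8 GgNnEE=8 GgNnEe=8 GgnnEE=8 GgnnEe=8
GGNnEE hits 8/64; gcd=8; 8÷8/64÷8 = 1/8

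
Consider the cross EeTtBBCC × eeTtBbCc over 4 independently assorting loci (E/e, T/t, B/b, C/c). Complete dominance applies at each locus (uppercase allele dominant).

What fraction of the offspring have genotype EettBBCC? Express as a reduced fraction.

P(EettBBCC) = 1/32

EeTtBBCC gametes: ETBC×4, EtBC×4, eTBC×4, etBC×4
eeTtBbCc gametes: eTBC×2, eTBc×2, eTbC×2, eTbc×2, etBC×2, etBc×2, etbC×2, etbc×2
EeTtBBCC×eeTtBbCc grid (16·16=256): EeTTBBCC=8 EeTTBBCc=8 EeTTBbCC=8 EeTTBbCc=8 EeTtBBCC=16 EeTtBBCc=16 EeTtBbCC=16 EeTtBbCc=16 EettBBCC=8 EettBBCc=8 EettBbCC=8 EettBbCc=8 eeTTBBCC=8 eeTTBBCc=8 eeTTBbCC=8 eeTTBbCc=8 eeTtBBCC=16 eeTtBBCc=16 eeTtBbCC=16 eeTtBbCc=16 eettBBCC=8 eettBBCc=8 eettBbCC=8 eettBbCc=8
EettBBCC hits 8/256; gcd=8; 8÷8/256÷8 = 1/32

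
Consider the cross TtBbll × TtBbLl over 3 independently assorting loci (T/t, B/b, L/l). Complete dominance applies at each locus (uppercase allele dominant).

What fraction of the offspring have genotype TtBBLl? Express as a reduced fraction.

TtBbll gametes: TBl×2, Tbl×2, tBl×2, tbl×2
TtBbLl gametes: TBL×1, TBl×1, TbL×1, Tbl×1, tBL×1, tBl×1, tbL×1, tbl×1
TtBbll×TtBbLl grid (8·8=64): TTBBLl=2 TTBBll=2 TTBbLl=4 TTBbll=4 TTbbLl=2 TTbbll=2 TtBBLl=4 TtBBll=4 TtBbLl=8 TtBbll=8 TtbbLl=4 Ttbbll=4 ttBBLl=2 ttBBll=2 ttBbLl=4 ttBbll=4 ttbbLl=2 ttbbll=2
TtBBLl hits 4/64; gcd=4; 4÷4/64÷4 = 1/16

P(TtBBLl) = 1/16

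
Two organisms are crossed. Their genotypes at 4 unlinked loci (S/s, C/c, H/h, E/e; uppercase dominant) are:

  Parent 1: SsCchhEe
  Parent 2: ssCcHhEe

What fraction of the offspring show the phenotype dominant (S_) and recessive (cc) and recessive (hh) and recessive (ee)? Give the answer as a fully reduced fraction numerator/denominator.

SsCchhEe gametes: SChE×2, SChe×2, SchE×2, Sche×2, sChE×2, sChe×2, schE×2, sche×2
ssCcHhEe gametes: sCHE×2, sCHe×2, sChE×2, sChe×2, scHE×2, scHe×2, schE×2, sche×2
SsCchhEe×ssCcHhEe grid (16·16=256): SsCCHhEE=4 SsCCHhEe=8 SsCCHhee=4 SsCChhEE=4 SsCChhEe=8 SsCChhee=4 SsCcHhEE=8 SsCcHhEe=16 SsCcHhee=8 SsCchhEE=8 SsCchhEe=16 SsCchhee=8 SsccHhEE=4 SsccHhEe=8 SsccHhee=4 SscchhEE=4 SscchhEe=8 Sscchhee=4 ssCCHhEE=4 ssCCHhEe=8 ssCCHhee=4 ssCChhEE=4 ssCChhEe=8 ssCChhee=4 ssCcHhEE=8 ssCcHhEe=16 ssCcHhee=8 ssCchhEE=8 ssCchhEe=16 ssCchhee=8 ssccHhEE=4 ssccHhEe=8 ssccHhee=4 sscchhEE=4 sscchhEe=8 sscchhee=4
S_ cc hh ee hits 4/256; gcd=4; 4÷4/256÷4 = 1/64

P(S_ cc hh ee) = 1/64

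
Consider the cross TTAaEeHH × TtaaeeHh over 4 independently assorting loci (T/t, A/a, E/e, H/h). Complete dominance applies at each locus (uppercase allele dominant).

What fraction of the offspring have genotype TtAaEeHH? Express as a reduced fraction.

P(TtAaEeHH) = 1/16

TTAaEeHH gametes: TAEH×4, TAeH×4, TaEH×4, TaeH×4
TtaaeeHh gametes: TaeH×4, Taeh×4, taeH×4, taeh×4
TTAaEeHH×TtaaeeHh grid (16·16=256): TTAaEeHH=16 TTAaEeHh=16 TTAaeeHH=16 TTAaeeHh=16 TTaaEeHH=16 TTaaEeHh=16 TTaaeeHH=16 TTaaeeHh=16 TtAaEeHH=16 TtAaEeHh=16 TtAaeeHH=16 TtAaeeHh=16 TtaaEeHH=16 TtaaEeHh=16 TtaaeeHH=16 TtaaeeHh=16
TtAaEeHH hits 16/256; gcd=16; 16÷16/256÷16 = 1/16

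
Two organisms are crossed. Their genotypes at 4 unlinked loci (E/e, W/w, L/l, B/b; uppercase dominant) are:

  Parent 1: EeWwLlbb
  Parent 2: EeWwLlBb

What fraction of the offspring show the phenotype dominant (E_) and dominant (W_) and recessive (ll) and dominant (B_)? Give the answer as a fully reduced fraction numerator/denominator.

P(E_ W_ ll B_) = 9/128

EeWwLlbb gametes: EWLb×2, EWlb×2, EwLb×2, Ewlb×2, eWLb×2, eWlb×2, ewLb×2, ewlb×2
EeWwLlBb gametes: EWLB×1, EWLb×1, EWlB×1, EWlb×1, EwLB×1, EwLb×1, EwlB×1, Ewlb×1, eWLB×1, eWLb×1, eWlB×1, eWlb×1, ewLB×1, ewLb×1, ewlB×1, ewlb×1
EeWwLlbb×EeWwLlBb grid (16·16=256): EEWWLLBb=2 EEWWLLbb=2 EEWWLlBb=4 EEWWLlbb=4 EEWWllBb=2 EEWWllbb=2 EEWwLLBb=4 EEWwLLbb=4 EEWwLlBb=8 EEWwLlbb=8 EEWwllBb=4 EEWwllbb=4 EEwwLLBb=2 EEwwLLbb=2 EEwwLlBb=4 EEwwLlbb=4 EEwwllBb=2 EEwwllbb=2 EeWWLLBb=4 EeWWLLbb=4 EeWWLlBb=8 EeWWLlbb=8 EeWWllBb=4 EeWWllbb=4 EeWwLLBb=8 EeWwLLbb=8 EeWwLlBb=16 EeWwLlbb=16 EeWwllBb=8 EeWwllbb=8 EewwLLBb=4 EewwLLbb=4 EewwLlBb=8 EewwLlbb=8 EewwllBb=4 Eewwllbb=4 eeWWLLBb=2 eeWWLLbb=2 eeWWLlBb=4 eeWWLlbb=4 eeWWllBb=2 eeWWllbb=2 eeWwLLBb=4 eeWwLLbb=4 eeWwLlBb=8 eeWwLlbb=8 eeWwllBb=4 eeWwllbb=4 eewwLLBb=2 eewwLLbb=2 eewwLlBb=4 eewwLlbb=4 eewwllBb=2 eewwllbb=2
E_ W_ ll B_ hits 18/256; gcd=2; 18÷2/256÷2 = 9/128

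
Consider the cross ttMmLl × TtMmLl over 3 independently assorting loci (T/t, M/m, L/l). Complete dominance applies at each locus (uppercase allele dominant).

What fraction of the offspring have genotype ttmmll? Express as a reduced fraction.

P(ttmmll) = 1/32

ttMmLl gametes: tML×2, tMl×2, tmL×2, tml×2
TtMmLl gametes: TML×1, TMl×1, TmL×1, Tml×1, tML×1, tMl×1, tmL×1, tml×1
ttMmLl×TtMmLl grid (8·8=64): TtMMLL=2 TtMMLl=4 TtMMll=2 TtMmLL=4 TtMmLl=8 TtMmll=4 TtmmLL=2 TtmmLl=4 Ttmmll=2 ttMMLL=2 ttMMLl=4 ttMMll=2 ttMmLL=4 ttMmLl=8 ttMmll=4 ttmmLL=2 ttmmLl=4 ttmmll=2
ttmmll hits 2/64; gcd=2; 2÷2/64÷2 = 1/32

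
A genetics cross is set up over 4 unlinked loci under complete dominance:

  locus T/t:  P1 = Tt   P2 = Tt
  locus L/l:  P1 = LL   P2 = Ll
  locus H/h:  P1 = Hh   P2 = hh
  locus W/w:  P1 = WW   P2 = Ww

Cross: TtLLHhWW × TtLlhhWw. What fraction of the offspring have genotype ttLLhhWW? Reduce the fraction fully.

TtLLHhWW gametes: TLHW×4, TLhW×4, tLHW×4, tLhW×4
TtLlhhWw gametes: TLhW×2, TLhw×2, TlhW×2, Tlhw×2, tLhW×2, tLhw×2, tlhW×2, tlhw×2
TtLLHhWW×TtLlhhWw grid (16·16=256): TTLLHhWW=8 TTLLHhWw=8 TTLLhhWW=8 TTLLhhWw=8 TTLlHhWW=8 TTLlHhWw=8 TTLlhhWW=8 TTLlhhWw=8 TtLLHhWW=16 TtLLHhWw=16 TtLLhhWW=16 TtLLhhWw=16 TtLlHhWW=16 TtLlHhWw=16 TtLlhhWW=16 TtLlhhWw=16 ttLLHhWW=8 ttLLHhWw=8 ttLLhhWW=8 ttLLhhWw=8 ttLlHhWW=8 ttLlHhWw=8 ttLlhhWW=8 ttLlhhWw=8
ttLLhhWW hits 8/256; gcd=8; 8÷8/256÷8 = 1/32

P(ttLLhhWW) = 1/32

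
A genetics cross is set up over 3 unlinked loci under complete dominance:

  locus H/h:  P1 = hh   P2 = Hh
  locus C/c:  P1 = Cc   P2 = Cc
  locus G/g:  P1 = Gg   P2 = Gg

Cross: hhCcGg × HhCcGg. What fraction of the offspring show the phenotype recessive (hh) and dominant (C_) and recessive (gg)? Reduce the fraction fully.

hhCcGg gametes: hCG×2, hCg×2, hcG×2, hcg×2
HhCcGg gametes: HCG×1, HCg×1, HcG×1, Hcg×1, hCG×1, hCg×1, hcG×1, hcg×1
hhCcGg×HhCcGg grid (8·8=64): HhCCGG=2 HhCCGg=4 HhCCgg=2 HhCcGG=4 HhCcGg=8 HhCcgg=4 HhccGG=2 HhccGg=4 Hhccgg=2 hhCCGG=2 hhCCGg=4 hhCCgg=2 hhCcGG=4 hhCcGg=8 hhCcgg=4 hhccGG=2 hhccGg=4 hhccgg=2
hh C_ gg hits 6/64; gcd=2; 6÷2/64÷2 = 3/32

P(hh C_ gg) = 3/32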